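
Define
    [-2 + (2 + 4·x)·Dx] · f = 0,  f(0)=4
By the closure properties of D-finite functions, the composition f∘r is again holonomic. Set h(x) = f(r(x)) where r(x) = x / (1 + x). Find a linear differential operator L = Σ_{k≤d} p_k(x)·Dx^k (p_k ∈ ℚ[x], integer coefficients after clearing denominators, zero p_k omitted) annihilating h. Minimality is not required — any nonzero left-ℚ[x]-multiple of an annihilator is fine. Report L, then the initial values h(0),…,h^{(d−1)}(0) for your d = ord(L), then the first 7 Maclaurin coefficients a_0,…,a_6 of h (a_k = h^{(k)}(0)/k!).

L = -1 + (1 + 4·x + 3·x^2)·Dx  (order 1).
h: a_k = 4, 4, -6, 10, -37/2, 75/2, -327/4, …
ICs: h(0) = 4.

f: a_k = 4, 4, -2, 2, -5/2, 7/2, -21/4, …
L₀ from L_f via x↦r, Dx↦r'^{-1}Dx.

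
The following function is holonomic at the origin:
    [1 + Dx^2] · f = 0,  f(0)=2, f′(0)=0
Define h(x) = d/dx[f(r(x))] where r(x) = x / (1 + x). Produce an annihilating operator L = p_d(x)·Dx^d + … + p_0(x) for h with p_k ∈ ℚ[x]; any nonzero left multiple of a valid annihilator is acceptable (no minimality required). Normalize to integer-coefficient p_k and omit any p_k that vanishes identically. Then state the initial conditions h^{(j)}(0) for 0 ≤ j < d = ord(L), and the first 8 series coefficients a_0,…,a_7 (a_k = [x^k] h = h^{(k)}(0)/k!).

L = (7 + 12·x + 6·x^2) + (6 + 18·x + 18·x^2 + 6·x^3)·Dx + (1 + 4·x + 6·x^2 + 4·x^3 + x^4)·Dx^2  (order 2).
h: a_k = 0, -2, 6, -35/3, 55/3, -1501/60, 609/20, -16699/504, …
ICs: h(0) = 0, h′(0) = -2.

f: a_k = 2, 0, -1, 0, 1/12, 0, -1/360, 0, …
f∘r: x↦r, Dx↦Dx/r' in L_f ⇒ L₀.
h=h₀': d/dx-closure on L₀ ⇒ L.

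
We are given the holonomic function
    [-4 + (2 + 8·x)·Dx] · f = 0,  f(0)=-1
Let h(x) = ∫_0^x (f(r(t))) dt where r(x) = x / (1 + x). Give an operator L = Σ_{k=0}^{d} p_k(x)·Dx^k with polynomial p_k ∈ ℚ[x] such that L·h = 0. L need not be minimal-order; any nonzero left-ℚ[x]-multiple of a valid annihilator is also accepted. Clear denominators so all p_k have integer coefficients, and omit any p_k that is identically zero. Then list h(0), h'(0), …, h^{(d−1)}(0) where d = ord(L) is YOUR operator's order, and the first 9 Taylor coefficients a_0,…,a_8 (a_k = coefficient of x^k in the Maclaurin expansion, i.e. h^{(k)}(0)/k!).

L = -2·Dx + (1 + 6·x + 5·x^2)·Dx^2  (order 2).
h: a_k = 0, -1, -1, 4/3, -5/2, 6, -17, 376/7, -731/4, …
ICs: h(0) = 0, h′(0) = -1.

f: a_k = -1, -2, 2, -4, 10, -28, 84, -264, 858, …
Substitute x→r, Dx→(1/r')Dx; clear ⇒ L₀.
∫: right-multiply L₀ by Dx.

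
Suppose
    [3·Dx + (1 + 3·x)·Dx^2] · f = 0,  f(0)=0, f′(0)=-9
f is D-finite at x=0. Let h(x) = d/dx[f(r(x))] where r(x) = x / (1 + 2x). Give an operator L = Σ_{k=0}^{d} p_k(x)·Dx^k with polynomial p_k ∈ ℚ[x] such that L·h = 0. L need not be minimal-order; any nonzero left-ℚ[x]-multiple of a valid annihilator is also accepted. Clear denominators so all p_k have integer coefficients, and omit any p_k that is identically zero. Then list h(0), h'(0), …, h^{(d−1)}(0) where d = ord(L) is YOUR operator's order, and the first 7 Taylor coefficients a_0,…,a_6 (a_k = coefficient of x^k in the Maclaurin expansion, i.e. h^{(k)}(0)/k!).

f: a_k = 0, -9, 27/2, -27, 243/4, -729/5, 729/2, …
f∘r: x↦r, Dx↦Dx/r' in L_f ⇒ L₀.
Differentiate: ansatz ord ≤ ord L₀ ⇒ L.
L = (7 + 20·x) + (1 + 7·x + 10·x^2)·Dx  (order 1).
h: a_k = -9, 63, -351, 1827, -9279, 46683, -233991, …
ICs: h(0) = -9.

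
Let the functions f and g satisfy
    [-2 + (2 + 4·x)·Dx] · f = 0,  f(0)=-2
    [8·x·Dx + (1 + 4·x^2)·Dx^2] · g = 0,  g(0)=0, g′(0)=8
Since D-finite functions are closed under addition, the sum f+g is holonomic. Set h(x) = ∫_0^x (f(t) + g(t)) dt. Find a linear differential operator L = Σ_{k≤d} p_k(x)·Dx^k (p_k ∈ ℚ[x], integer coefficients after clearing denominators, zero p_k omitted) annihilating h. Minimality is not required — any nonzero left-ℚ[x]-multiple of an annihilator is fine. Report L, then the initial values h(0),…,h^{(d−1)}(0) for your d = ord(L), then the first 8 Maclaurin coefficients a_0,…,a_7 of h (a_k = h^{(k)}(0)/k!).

f: a_k = -2, -2, 1, -1, 5/4, -7/4, 21/8, -33/8, …
g: a_k = 0, 8, 0, -32/3, 0, 128/5, 0, -512/7, …
L₀ := lclm(L_f,L_g); ord L₀ ≤ 1+2.
∫: right-multiply L₀ by Dx.
L = (-8 - 40·x + 96·x^2 + 96·x^3)·Dx^2 + (-11 - 32·x + 40·x^2 + 384·x^3 + 336·x^4)·Dx^3 + (-1 + 6·x + 24·x^2 + 48·x^3 + 112·x^4 + 96·x^5)·Dx^4  (order 4).
h: a_k = 0, -2, 3, 1/3, -35/12, 1/4, 159/40, 3/8, …
ICs: h(0) = 0, h′(0) = -2, h′′(0) = 6, h′′′(0) = 2.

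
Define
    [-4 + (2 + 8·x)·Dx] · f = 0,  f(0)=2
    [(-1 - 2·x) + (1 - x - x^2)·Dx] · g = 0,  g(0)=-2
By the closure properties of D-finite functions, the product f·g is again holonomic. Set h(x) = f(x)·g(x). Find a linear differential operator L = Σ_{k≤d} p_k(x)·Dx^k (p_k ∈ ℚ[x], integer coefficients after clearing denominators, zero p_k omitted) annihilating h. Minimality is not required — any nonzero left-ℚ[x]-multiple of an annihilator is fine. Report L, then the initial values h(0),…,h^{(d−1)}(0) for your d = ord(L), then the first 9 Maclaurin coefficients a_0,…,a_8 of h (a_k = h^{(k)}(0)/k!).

L = (3 + 4·x + 6·x^2) + (-1 - 3·x + 5·x^2 + 4·x^3)·Dx  (order 1).
h: a_k = -4, -12, -8, -36, -4, -152, 180, -1028, 2584, …
ICs: h(0) = -4.

f: a_k = 2, 4, -4, 8, -20, 56, -168, 528, -1716, …
g: a_k = -2, -2, -4, -6, -10, -16, -26, -42, -68, …
f·g: L₀ = L_f ⊗_s L_g, ord ≤ 1·1.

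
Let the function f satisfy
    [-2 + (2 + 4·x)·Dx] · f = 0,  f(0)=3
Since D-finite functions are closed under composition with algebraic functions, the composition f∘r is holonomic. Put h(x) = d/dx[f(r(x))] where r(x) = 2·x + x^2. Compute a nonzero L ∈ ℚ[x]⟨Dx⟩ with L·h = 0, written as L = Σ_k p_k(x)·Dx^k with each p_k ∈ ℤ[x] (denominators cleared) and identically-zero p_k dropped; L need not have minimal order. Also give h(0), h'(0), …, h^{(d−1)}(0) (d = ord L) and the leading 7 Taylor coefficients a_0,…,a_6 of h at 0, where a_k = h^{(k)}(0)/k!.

f: a_k = 3, 3, -3/2, 3/2, -15/8, 21/8, -63/16, …
f∘r: x↦r, Dx↦Dx/r' in L_f ⇒ L₀.
h=h₀': d/dx-closure on L₀ ⇒ L.
L = -1 + (-1 - 5·x - 6·x^2 - 2·x^3)·Dx  (order 1).
h: a_k = 6, -6, 18, -54, 165, -513, 1617, …
ICs: h(0) = 6.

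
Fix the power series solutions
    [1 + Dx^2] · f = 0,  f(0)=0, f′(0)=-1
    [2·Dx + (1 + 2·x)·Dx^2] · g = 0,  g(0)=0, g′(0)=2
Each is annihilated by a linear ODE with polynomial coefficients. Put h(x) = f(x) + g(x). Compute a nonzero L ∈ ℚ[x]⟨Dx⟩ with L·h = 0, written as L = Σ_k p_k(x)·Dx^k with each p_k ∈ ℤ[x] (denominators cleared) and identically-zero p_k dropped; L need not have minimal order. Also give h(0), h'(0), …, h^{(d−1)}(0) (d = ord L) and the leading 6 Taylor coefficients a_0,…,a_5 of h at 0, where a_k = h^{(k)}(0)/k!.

L = (50 + 8·x + 8·x^2)·Dx + (9 + 22·x + 12·x^2 + 8·x^3)·Dx^2 + (50 + 8·x + 8·x^2)·Dx^3 + (9 + 22·x + 12·x^2 + 8·x^3)·Dx^4  (order 4).
h: a_k = 0, 1, -2, 17/6, -4, 767/120, …
ICs: h(0) = 0, h′(0) = 1, h′′(0) = -4, h′′′(0) = 17.

f: a_k = 0, -1, 0, 1/6, 0, -1/120, …
g: a_k = 0, 2, -2, 8/3, -4, 32/5, …
Sum ⇒ L₀ = lclm(L_f,L_g) in ℚ(x)⟨Dx⟩.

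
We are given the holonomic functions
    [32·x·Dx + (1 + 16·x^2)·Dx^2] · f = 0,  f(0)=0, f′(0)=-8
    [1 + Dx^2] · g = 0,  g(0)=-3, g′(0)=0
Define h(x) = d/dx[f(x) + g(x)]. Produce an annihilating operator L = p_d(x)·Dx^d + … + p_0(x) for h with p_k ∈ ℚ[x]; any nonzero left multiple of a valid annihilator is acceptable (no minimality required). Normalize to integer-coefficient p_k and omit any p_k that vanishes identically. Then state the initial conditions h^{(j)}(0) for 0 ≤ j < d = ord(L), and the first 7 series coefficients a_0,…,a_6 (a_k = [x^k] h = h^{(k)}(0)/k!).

L = (-6112·x + 99328·x^3 + 8192·x^5) + (-31 + 1072·x^2 + 25344·x^4 + 4096·x^6)·Dx + (-6112·x + 99328·x^3 + 8192·x^5)·Dx^2 + (-31 + 1072·x^2 + 25344·x^4 + 4096·x^6)·Dx^3  (order 3).
h: a_k = -8, 3, 128, -1/2, -2048, 1/40, 32768, …
ICs: h(0) = -8, h′(0) = 3, h′′(0) = 256.

f: a_k = 0, -8, 0, 128/3, 0, -2048/5, 0, …
g: a_k = -3, 0, 3/2, 0, -1/8, 0, 1/240, …
Weyl lclm of L_f,L_g ⇒ L₀ (ord ≤ 4).
h₀' ⇒ L via d/dx closure of L₀.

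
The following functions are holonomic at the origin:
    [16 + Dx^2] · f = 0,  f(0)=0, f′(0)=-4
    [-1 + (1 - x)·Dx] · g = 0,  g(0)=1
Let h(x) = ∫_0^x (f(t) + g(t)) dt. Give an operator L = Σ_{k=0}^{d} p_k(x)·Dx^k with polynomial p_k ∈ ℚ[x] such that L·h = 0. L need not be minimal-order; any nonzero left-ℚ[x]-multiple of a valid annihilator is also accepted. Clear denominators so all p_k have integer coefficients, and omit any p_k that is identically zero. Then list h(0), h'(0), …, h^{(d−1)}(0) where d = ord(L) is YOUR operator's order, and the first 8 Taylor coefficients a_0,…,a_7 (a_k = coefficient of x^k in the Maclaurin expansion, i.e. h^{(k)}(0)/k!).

f: a_k = 0, -4, 0, 32/3, 0, -128/15, 0, 1024/315, …
g: a_k = 1, 1, 1, 1, 1, 1, 1, 1, …
Weyl lclm of L_f,L_g ⇒ L₀ (ord ≤ 3).
∫: right-multiply L₀ by Dx.
L = (-176 + 256·x - 128·x^2)·Dx + (144 - 400·x + 384·x^2 - 128·x^3)·Dx^2 + (-11 + 16·x - 8·x^2)·Dx^3 + (9 - 25·x + 24·x^2 - 8·x^3)·Dx^4  (order 4).
h: a_k = 0, 1, -3/2, 1/3, 35/12, 1/5, -113/90, 1/7, …
ICs: h(0) = 0, h′(0) = 1, h′′(0) = -3, h′′′(0) = 2.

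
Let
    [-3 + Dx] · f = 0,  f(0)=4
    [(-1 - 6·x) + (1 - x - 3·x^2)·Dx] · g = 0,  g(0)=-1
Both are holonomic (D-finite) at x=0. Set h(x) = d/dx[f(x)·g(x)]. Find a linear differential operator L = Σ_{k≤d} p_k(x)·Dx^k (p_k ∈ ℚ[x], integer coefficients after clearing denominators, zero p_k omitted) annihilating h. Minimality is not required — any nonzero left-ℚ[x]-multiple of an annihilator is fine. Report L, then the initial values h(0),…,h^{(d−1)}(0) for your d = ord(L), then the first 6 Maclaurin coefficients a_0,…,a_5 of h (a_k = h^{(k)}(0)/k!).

L = (23 + 30·x - 45·x^2 - 54·x^3 + 81·x^4) + (-4 + x + 24·x^2 - 27·x^4)·Dx  (order 1).
h: a_k = -16, -92, -336, -1054, -3038, -84129/10, …
ICs: h(0) = -16.

f: a_k = 4, 12, 18, 18, 27/2, 81/10, …
g: a_k = -1, -1, -4, -7, -19, -40, …
f·g: L₀ = L_f ⊗_s L_g, ord ≤ 1·1.
Differentiate: ansatz ord ≤ ord L₀ ⇒ L.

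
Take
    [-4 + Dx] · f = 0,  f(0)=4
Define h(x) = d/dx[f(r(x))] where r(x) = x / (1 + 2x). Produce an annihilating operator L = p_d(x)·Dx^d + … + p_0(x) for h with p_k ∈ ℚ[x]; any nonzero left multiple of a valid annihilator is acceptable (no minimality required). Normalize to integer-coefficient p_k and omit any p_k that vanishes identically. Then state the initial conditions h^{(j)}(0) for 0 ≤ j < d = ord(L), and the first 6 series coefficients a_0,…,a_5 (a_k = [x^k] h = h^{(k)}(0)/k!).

f: a_k = 4, 16, 32, 128/3, 128/3, 512/15, …
f∘r: x↦r, Dx↦Dx/r' in L_f ⇒ L₀.
h₀' ⇒ L via d/dx closure of L₀.
L = -8·x + (-1 - 4·x - 4·x^2)·Dx  (order 1).
h: a_k = 16, 0, -64, 512/3, -256, 2048/15, …
ICs: h(0) = 16.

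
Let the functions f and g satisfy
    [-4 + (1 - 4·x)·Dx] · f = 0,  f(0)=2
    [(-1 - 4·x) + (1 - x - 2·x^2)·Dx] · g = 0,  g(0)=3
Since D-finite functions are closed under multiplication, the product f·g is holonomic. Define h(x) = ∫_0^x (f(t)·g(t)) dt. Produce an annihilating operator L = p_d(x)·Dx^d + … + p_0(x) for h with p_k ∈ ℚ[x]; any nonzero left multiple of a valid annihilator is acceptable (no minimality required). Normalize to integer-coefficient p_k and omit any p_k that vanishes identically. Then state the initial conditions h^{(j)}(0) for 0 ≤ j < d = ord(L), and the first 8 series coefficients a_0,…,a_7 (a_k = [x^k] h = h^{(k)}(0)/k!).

f: a_k = 2, 8, 32, 128, 512, 2048, 8192, 32768, …
g: a_k = 3, 3, 9, 15, 33, 63, 129, 255, …
h₀=f·g: eliminate ⇒ L₀, order ≤ 1·1.
Integrate: L := L₀·Dx.
L = (-5 + 4·x + 24·x^2)·Dx + (1 - 5·x + 2·x^2 + 8·x^3)·Dx^2  (order 2).
h: a_k = 0, 6, 15, 46, 291/2, 2394/5, 1617, 39066/7, …
ICs: h(0) = 0, h′(0) = 6.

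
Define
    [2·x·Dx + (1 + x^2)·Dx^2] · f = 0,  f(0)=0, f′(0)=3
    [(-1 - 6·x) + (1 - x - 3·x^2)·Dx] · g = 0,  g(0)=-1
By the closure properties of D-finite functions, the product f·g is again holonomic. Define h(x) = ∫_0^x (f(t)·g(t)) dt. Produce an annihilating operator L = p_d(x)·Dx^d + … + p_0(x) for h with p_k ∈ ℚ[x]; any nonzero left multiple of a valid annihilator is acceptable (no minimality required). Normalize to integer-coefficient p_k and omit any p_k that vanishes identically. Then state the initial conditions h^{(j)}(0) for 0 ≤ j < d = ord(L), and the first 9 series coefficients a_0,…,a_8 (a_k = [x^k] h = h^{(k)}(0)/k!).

L = (6 + 2·x + 18·x^2)·Dx + (2 + 10·x + 4·x^2 + 18·x^3)·Dx^2 + (-1 + x + 2·x^2 + x^3 + 3·x^4)·Dx^3  (order 3).
h: a_k = 0, 0, -3/2, -1, -11/4, -4, -134/15, -568/35, -9589/280, …
ICs: h(0) = 0, h′(0) = 0, h′′(0) = -3.

f: a_k = 0, 3, 0, -1, 0, 3/5, 0, -3/7, 0, …
g: a_k = -1, -1, -4, -7, -19, -40, -97, -217, -508, …
h₀=f·g: eliminate ⇒ L₀, order ≤ 2·1.
h=∫h₀ ⇒ L = L₀·Dx.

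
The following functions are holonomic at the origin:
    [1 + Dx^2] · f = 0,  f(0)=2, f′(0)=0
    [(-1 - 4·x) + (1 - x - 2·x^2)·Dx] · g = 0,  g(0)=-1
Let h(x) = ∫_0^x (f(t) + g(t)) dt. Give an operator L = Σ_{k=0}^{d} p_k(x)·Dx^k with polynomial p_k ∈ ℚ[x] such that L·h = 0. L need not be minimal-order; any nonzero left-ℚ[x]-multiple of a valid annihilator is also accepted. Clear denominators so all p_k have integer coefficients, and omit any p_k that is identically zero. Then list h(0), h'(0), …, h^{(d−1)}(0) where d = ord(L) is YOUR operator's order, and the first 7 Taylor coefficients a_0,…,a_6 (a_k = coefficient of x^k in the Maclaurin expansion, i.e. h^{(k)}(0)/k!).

f: a_k = 2, 0, -1, 0, 1/12, 0, -1/360, …
g: a_k = -1, -1, -3, -5, -11, -21, -43, …
f+g: L₀ = lclm(L_f,L_g), ord ≤ 2+1.
∫: right-multiply L₀ by Dx.
L = (-31 - 146·x - 133·x^2 - 184·x^3 - 20·x^4 - 16·x^5)·Dx + (7 + 3·x - 3·x^2 - 37·x^3 - 42·x^4 - 12·x^5 - 8·x^6)·Dx^2 + (-31 - 146·x - 133·x^2 - 184·x^3 - 20·x^4 - 16·x^5)·Dx^3 + (7 + 3·x - 3·x^2 - 37·x^3 - 42·x^4 - 12·x^5 - 8·x^6)·Dx^4  (order 4).
h: a_k = 0, 1, -1/2, -4/3, -5/4, -131/60, -7/2, …
ICs: h(0) = 0, h′(0) = 1, h′′(0) = -1, h′′′(0) = -8.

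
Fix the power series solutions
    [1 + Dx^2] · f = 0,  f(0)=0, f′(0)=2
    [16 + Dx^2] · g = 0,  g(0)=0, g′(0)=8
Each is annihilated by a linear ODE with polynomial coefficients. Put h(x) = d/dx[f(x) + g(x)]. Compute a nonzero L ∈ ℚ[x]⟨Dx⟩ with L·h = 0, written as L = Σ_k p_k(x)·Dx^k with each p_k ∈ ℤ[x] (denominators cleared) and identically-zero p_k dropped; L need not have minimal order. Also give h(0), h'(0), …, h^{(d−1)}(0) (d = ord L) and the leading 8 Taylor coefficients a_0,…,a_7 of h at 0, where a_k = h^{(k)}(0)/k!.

f: a_k = 0, 2, 0, -1/3, 0, 1/60, 0, -1/2520, …
g: a_k = 0, 8, 0, -64/3, 0, 256/15, 0, -2048/315, …
Weyl lclm of L_f,L_g ⇒ L₀ (ord ≤ 4).
Derive L from L₀ (diff closure).
L = 16 + 17·Dx^2 + Dx^4  (order 4).
h: a_k = 10, 0, -65, 0, 1025/12, 0, -3277/72, 0, …
ICs: h(0) = 10, h′(0) = 0, h′′(0) = -130, h′′′(0) = 0.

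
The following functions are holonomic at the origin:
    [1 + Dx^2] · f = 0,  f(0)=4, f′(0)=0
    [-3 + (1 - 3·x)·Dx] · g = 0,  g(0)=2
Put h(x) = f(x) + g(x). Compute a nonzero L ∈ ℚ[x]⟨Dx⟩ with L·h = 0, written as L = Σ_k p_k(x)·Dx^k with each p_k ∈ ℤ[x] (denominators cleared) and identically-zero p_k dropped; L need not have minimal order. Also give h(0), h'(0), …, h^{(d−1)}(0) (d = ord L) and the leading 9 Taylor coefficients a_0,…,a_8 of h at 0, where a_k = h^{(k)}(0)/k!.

L = (-165 + 18·x - 27·x^2) + (19 - 63·x + 27·x^2 - 27·x^3)·Dx + (-165 + 18·x - 27·x^2)·Dx^2 + (19 - 63·x + 27·x^2 - 27·x^3)·Dx^3  (order 3).
h: a_k = 6, 6, 16, 54, 973/6, 486, 262439/180, 4374, 132269761/10080, …
ICs: h(0) = 6, h′(0) = 6, h′′(0) = 32.

f: a_k = 4, 0, -2, 0, 1/6, 0, -1/180, 0, 1/10080, …
g: a_k = 2, 6, 18, 54, 162, 486, 1458, 4374, 13122, …
L₀ := lclm(L_f,L_g); ord L₀ ≤ 2+1.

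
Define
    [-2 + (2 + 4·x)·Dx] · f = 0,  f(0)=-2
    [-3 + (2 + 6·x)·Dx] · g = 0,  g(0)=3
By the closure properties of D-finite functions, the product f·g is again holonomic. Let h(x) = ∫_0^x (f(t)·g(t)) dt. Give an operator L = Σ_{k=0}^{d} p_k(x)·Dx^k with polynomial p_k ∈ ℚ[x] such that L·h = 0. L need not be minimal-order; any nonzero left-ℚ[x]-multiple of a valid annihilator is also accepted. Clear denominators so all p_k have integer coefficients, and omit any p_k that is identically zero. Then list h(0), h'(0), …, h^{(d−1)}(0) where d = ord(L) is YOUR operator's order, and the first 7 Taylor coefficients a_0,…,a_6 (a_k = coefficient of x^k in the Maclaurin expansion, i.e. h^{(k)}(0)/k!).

f: a_k = -2, -2, 1, -1, 5/4, -7/4, 21/8, …
g: a_k = 3, 9/2, -27/8, 81/16, -1215/128, 5103/256, -45927/1024, …
L₀ := L_f ⊗_s L_g (sym. prod.), ord ≤ 1.
∫: right-multiply L₀ by Dx.
L = (-5 - 12·x)·Dx + (2 + 10·x + 12·x^2)·Dx^2  (order 2).
h: a_k = 0, -6, -15/2, 1/4, -15/32, 303/320, -515/256, …
ICs: h(0) = 0, h′(0) = -6.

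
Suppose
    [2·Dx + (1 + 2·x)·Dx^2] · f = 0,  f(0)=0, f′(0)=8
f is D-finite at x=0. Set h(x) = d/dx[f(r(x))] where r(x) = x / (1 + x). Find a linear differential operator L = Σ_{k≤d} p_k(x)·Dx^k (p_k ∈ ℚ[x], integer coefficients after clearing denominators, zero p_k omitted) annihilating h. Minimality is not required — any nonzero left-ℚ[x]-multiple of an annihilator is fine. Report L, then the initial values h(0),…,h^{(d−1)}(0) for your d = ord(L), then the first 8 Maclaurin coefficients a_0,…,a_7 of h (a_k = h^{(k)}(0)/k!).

L = (4 + 6·x) + (1 + 4·x + 3·x^2)·Dx  (order 1).
h: a_k = 8, -32, 104, -320, 968, -2912, 8744, -26240, …
ICs: h(0) = 8.

f: a_k = 0, 8, -8, 32/3, -16, 128/5, -128/3, 512/7, …
h₀=f(r): pull back L_f along r ⇒ L₀.
h=h₀': d/dx-closure on L₀ ⇒ L.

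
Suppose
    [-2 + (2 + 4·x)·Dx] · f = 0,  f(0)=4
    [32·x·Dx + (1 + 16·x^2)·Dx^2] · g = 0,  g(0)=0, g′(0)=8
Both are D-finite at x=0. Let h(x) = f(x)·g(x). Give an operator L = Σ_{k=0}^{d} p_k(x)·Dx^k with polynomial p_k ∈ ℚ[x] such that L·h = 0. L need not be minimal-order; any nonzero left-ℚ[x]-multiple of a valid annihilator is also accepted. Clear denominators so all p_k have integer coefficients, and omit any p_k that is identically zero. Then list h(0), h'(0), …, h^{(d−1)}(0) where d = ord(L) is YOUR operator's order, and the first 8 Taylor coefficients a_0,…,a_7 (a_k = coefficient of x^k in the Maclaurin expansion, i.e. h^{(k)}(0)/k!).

L = (3 - 32·x - 16·x^2) + (-2 + 28·x + 96·x^2 + 64·x^3)·Dx + (1 + 4·x + 20·x^2 + 64·x^3 + 64·x^4)·Dx^2  (order 2).
h: a_k = 0, 32, 32, -560/3, -464/3, 25556/15, 23716/15, -2045306/105, …
ICs: h(0) = 0, h′(0) = 32.

f: a_k = 4, 4, -2, 2, -5/2, 7/2, -21/4, 33/4, …
g: a_k = 0, 8, 0, -128/3, 0, 2048/5, 0, -32768/7, …
f·g: L₀ = L_f ⊗_s L_g, ord ≤ 1·2.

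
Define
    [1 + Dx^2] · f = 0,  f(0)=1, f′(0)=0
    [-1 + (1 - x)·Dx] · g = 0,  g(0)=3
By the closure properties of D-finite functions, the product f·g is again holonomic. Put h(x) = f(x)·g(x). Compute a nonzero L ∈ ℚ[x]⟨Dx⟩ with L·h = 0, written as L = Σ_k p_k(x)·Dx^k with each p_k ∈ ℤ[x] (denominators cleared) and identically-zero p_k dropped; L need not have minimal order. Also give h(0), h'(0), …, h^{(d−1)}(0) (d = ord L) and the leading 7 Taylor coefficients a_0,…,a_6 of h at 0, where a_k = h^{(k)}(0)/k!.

f: a_k = 1, 0, -1/2, 0, 1/24, 0, -1/720, …
g: a_k = 3, 3, 3, 3, 3, 3, 3, …
L₀ := L_f ⊗_s L_g (sym. prod.), ord ≤ 2.
L = (-1 + x) + 2·Dx + (-1 + x)·Dx^2  (order 2).
h: a_k = 3, 3, 3/2, 3/2, 13/8, 13/8, 389/240, …
ICs: h(0) = 3, h′(0) = 3.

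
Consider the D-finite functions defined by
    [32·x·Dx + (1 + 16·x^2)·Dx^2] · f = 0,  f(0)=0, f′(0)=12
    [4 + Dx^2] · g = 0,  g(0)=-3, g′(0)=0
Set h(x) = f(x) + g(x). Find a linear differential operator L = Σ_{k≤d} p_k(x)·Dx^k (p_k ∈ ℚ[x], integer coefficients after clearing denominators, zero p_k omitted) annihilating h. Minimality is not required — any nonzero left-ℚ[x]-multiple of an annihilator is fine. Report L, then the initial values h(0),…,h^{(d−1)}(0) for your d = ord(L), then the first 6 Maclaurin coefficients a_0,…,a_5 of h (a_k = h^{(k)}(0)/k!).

L = (-6016·x + 102400·x^3 + 32768·x^5)·Dx + (-28 + 1216·x^2 + 27648·x^4 + 16384·x^6)·Dx^2 + (-1504·x + 25600·x^3 + 8192·x^5)·Dx^3 + (-7 + 304·x^2 + 6912·x^4 + 4096·x^6)·Dx^4  (order 4).
h: a_k = -3, 12, 6, -64, -2, 3072/5, …
ICs: h(0) = -3, h′(0) = 12, h′′(0) = 12, h′′′(0) = -384.

f: a_k = 0, 12, 0, -64, 0, 3072/5, …
g: a_k = -3, 0, 6, 0, -2, 0, …
Weyl lclm of L_f,L_g ⇒ L₀ (ord ≤ 4).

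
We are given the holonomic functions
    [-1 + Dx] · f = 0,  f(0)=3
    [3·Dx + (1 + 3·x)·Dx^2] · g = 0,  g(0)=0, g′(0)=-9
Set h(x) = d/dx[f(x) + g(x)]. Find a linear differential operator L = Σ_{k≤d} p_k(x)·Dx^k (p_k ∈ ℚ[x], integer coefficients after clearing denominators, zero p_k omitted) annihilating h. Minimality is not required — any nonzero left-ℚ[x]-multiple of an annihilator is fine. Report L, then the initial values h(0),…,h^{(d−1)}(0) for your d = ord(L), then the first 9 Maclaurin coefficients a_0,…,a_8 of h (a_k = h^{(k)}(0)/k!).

f: a_k = 3, 3, 3/2, 1/2, 1/8, 1/40, 1/240, 1/1680, 1/13440, …
g: a_k = 0, -9, 27/2, -27, 243/4, -729/5, 729/2, -6561/7, 19683/8, …
Sum ⇒ L₀ = lclm(L_f,L_g) in ℚ(x)⟨Dx⟩.
h₀' ⇒ L via d/dx closure of L₀.
L = (-21 - 9·x) + (17 - 6·x - 9·x^2)·Dx + (4 + 15·x + 9·x^2)·Dx^2  (order 2).
h: a_k = -6, 30, -159/2, 487/2, -5831/8, 87481/40, -1574639/240, 33067441/1680, -793618559/13440, …
ICs: h(0) = -6, h′(0) = 30.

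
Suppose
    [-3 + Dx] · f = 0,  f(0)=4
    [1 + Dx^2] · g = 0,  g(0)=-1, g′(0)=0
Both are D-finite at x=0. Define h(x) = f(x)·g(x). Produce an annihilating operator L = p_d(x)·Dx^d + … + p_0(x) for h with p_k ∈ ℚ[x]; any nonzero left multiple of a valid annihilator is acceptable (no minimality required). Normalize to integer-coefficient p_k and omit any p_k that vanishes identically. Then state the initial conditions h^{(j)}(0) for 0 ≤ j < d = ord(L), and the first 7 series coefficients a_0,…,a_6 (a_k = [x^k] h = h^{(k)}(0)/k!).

L = 10 - 6·Dx + Dx^2  (order 2).
h: a_k = -4, -12, -16, -12, -14/3, 2/5, 88/45, …
ICs: h(0) = -4, h′(0) = -12.

f: a_k = 4, 12, 18, 18, 27/2, 81/10, 81/20, …
g: a_k = -1, 0, 1/2, 0, -1/24, 0, 1/720, …
f·g: L₀ = L_f ⊗_s L_g, ord ≤ 1·2.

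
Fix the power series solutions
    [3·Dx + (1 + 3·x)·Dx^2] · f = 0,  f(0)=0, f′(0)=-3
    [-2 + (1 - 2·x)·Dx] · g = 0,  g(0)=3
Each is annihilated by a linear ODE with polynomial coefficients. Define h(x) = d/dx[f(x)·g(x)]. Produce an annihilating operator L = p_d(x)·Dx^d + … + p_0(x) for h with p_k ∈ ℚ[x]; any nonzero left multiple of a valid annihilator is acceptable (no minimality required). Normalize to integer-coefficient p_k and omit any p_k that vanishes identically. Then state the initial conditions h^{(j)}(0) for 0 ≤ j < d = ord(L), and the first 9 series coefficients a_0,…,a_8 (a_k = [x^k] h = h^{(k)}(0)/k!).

L = 24 + 30·x·Dx + (-1 - x + 6·x^2)·Dx^2  (order 2).
h: a_k = -9, -9, -108, -45, -1683/2, 837/5, -30852/5, 195273/35, -6509403/140, …
ICs: h(0) = -9, h′(0) = -9.

f: a_k = 0, -3, 9/2, -9, 81/4, -243/5, 243/2, -2187/7, 6561/8, …
g: a_k = 3, 6, 12, 24, 48, 96, 192, 384, 768, …
h₀=f·g: eliminate ⇒ L₀, order ≤ 2·1.
h=h₀': d/dx-closure on L₀ ⇒ L.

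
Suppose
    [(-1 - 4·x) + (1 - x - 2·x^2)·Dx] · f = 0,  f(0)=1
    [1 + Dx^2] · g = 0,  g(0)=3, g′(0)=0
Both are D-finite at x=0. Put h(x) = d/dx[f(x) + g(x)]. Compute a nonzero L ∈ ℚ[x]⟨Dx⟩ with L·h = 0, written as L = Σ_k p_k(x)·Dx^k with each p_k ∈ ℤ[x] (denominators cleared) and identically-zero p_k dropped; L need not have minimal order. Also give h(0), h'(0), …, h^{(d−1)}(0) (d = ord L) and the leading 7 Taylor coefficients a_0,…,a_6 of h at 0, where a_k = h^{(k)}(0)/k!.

f: a_k = 1, 1, 3, 5, 11, 21, 43, …
g: a_k = 3, 0, -3/2, 0, 1/8, 0, -1/240, …
Weyl lclm of L_f,L_g ⇒ L₀ (ord ≤ 3).
Derive L from L₀ (diff closure).
L = (270 + 1200·x + 2862·x^2 + 1860·x^3 + 1920·x^4 + 144·x^5 + 96·x^6) + (-31 - 115·x + 75·x^2 + 241·x^3 + 430·x^4 + 372·x^5 + 56·x^6 + 32·x^7)·Dx + (270 + 1200·x + 2862·x^2 + 1860·x^3 + 1920·x^4 + 144·x^5 + 96·x^6)·Dx^2 + (-31 - 115·x + 75·x^2 + 241·x^3 + 430·x^4 + 372·x^5 + 56·x^6 + 32·x^7)·Dx^3  (order 3).
h: a_k = 1, 3, 15, 89/2, 105, 10319/40, 595, …
ICs: h(0) = 1, h′(0) = 3, h′′(0) = 30.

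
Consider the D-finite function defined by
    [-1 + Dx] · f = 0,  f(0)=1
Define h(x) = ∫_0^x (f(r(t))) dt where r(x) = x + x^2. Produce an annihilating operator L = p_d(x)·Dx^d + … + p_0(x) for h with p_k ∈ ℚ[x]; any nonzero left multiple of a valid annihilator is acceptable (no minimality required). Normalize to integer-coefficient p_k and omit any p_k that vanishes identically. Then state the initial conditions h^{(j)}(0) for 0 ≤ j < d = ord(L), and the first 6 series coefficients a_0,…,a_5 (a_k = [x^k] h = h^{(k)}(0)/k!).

L = (-1 - 2·x)·Dx + Dx^2  (order 2).
h: a_k = 0, 1, 1/2, 1/2, 7/24, 5/24, …
ICs: h(0) = 0, h′(0) = 1.

f: a_k = 1, 1, 1/2, 1/6, 1/24, 1/120, …
Change of var in L_f (x↦r) gives L₀.
h=∫₀ˣh₀: take L = L₀·Dx.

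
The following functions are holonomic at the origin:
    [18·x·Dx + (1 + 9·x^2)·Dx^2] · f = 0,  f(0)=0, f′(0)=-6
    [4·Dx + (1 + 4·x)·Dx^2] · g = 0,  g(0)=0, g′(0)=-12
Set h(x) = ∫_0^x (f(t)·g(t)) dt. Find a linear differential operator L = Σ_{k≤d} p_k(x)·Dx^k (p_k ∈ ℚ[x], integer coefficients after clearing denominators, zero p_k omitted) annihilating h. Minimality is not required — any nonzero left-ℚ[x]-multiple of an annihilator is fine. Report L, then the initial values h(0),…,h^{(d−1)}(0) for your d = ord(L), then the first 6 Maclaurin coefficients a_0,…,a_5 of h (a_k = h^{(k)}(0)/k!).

f: a_k = 0, -6, 0, 18, 0, -486/5, …
g: a_k = 0, -12, 24, -64, 192, -3072/5, …
f·g: L₀ = L_f ⊗_s L_g, ord ≤ 2·2.
h=∫h₀ ⇒ L = L₀·Dx.
L = (2448 + 17280·x + 76464·x^2 + 518400·x^3 + 1399680·x^4 + 2426112·x^5 + 1679616·x^7)·Dx^2 + (452 + 10800·x + 98028·x^2 + 491184·x^3 + 1840320·x^4 + 4339008·x^5 + 6531840·x^6 + 1259712·x^7 + 5878656·x^8)·Dx^3 + (136 + 1912·x + 18576·x^2 + 103608·x^3 + 389448·x^4 + 1100304·x^5 + 2239488·x^6 + 3277584·x^7 + 1259712·x^8 + 3359232·x^9)·Dx^4 + (13 + 176·x + 1234·x^2 + 6048·x^3 + 22833·x^4 + 68688·x^5 + 154224·x^6 + 279936·x^7 + 399492·x^8 + 209952·x^9 + 419904·x^10)·Dx^5  (order 5).
h: a_k = 0, 0, 0, 24, -36, 168/5, …
ICs: h(0) = 0, h′(0) = 0, h′′(0) = 0, h′′′(0) = 144, h′′′′(0) = -864.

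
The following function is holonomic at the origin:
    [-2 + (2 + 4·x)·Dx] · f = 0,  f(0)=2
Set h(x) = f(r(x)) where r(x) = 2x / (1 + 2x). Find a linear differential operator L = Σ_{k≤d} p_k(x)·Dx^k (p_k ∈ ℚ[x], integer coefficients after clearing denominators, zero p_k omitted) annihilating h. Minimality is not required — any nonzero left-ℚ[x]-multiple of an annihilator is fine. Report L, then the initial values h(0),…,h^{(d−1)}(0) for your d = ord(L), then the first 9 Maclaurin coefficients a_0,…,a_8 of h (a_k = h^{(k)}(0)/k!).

f: a_k = 2, 2, -1, 1, -5/4, 7/4, -21/8, 33/8, -429/64, …
Substitute x→r, Dx→(1/r')Dx; clear ⇒ L₀.
L = -2 + (1 + 8·x + 12·x^2)·Dx  (order 1).
h: a_k = 2, 4, -12, 40, -148, 600, -2616, 12048, -57780, …
ICs: h(0) = 2.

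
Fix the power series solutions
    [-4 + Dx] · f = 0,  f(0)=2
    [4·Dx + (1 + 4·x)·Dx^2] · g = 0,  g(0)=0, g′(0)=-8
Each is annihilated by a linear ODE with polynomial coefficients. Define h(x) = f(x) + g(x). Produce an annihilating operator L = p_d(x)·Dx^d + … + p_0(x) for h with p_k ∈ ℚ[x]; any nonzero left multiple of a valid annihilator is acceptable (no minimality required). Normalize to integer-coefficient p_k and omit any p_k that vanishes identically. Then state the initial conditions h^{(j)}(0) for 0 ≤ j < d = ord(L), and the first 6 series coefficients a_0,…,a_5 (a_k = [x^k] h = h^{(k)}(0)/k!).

L = (-24 - 32·x)·Dx + (2 - 16·x - 32·x^2)·Dx^2 + (1 + 6·x + 8·x^2)·Dx^3  (order 3).
h: a_k = 2, 0, 32, -64/3, 448/3, -5888/15, …
ICs: h(0) = 2, h′(0) = 0, h′′(0) = 64.

f: a_k = 2, 8, 16, 64/3, 64/3, 256/15, …
g: a_k = 0, -8, 16, -128/3, 128, -2048/5, …
h₀=f+g: left-lcm gives L₀, ord ≤ 3.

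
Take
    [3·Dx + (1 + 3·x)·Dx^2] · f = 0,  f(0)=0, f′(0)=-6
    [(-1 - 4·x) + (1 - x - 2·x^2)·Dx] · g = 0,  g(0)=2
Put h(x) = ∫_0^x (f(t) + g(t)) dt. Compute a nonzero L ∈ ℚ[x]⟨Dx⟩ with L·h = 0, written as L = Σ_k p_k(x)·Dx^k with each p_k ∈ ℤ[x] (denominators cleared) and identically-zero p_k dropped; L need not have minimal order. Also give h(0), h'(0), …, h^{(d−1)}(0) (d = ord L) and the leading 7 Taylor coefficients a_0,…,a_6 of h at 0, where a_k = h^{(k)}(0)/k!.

L = (-66 - 270·x - 576·x^2 - 336·x^3 - 288·x^4)·Dx^2 + (-4 - 96·x - 492·x^2 - 832·x^3 - 696·x^4 - 480·x^5)·Dx^3 + (3 + 19·x + 25·x^2 - 39·x^3 - 116·x^4 - 164·x^5 - 96·x^6)·Dx^4  (order 4).
h: a_k = 0, 2, -2, 5, -2, 25/2, -46/5, …
ICs: h(0) = 0, h′(0) = 2, h′′(0) = -4, h′′′(0) = 30.

f: a_k = 0, -6, 9, -18, 81/2, -486/5, 243, …
g: a_k = 2, 2, 6, 10, 22, 42, 86, …
Weyl lclm of L_f,L_g ⇒ L₀ (ord ≤ 3).
h=∫₀ˣh₀: take L = L₀·Dx.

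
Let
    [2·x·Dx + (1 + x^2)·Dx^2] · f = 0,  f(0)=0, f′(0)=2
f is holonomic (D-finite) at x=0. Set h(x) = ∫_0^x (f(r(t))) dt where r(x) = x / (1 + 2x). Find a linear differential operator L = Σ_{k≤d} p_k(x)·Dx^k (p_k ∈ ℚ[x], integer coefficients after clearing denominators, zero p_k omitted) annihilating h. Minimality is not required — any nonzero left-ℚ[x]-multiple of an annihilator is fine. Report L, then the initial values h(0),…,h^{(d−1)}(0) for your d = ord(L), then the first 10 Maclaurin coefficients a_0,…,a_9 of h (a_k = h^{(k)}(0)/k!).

L = (4 + 10·x)·Dx^2 + (1 + 4·x + 5·x^2)·Dx^3  (order 3).
h: a_k = 0, 0, 1, -4/3, 11/6, -12/5, 41/15, -44/21, -29/28, 28/3, …
ICs: h(0) = 0, h′(0) = 0, h′′(0) = 2.

f: a_k = 0, 2, 0, -2/3, 0, 2/5, 0, -2/7, 0, 2/9, …
Substitute x→r, Dx→(1/r')Dx; clear ⇒ L₀.
h=∫₀ˣh₀: take L = L₀·Dx.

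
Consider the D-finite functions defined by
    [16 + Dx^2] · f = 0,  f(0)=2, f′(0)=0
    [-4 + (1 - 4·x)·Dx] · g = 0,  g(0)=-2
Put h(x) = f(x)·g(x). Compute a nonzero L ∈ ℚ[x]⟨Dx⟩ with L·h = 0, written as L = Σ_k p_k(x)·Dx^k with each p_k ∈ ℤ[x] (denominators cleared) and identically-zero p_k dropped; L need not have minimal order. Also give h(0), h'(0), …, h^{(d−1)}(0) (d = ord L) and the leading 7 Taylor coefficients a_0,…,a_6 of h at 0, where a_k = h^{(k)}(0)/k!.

L = (-16 + 64·x) + 8·Dx + (-1 + 4·x)·Dx^2  (order 2).
h: a_k = -4, -16, -32, -128, -1664/3, -6656/3, -398336/45, …
ICs: h(0) = -4, h′(0) = -16.

f: a_k = 2, 0, -16, 0, 64/3, 0, -512/45, …
g: a_k = -2, -8, -32, -128, -512, -2048, -8192, …
h₀=f·g: eliminate ⇒ L₀, order ≤ 2·1.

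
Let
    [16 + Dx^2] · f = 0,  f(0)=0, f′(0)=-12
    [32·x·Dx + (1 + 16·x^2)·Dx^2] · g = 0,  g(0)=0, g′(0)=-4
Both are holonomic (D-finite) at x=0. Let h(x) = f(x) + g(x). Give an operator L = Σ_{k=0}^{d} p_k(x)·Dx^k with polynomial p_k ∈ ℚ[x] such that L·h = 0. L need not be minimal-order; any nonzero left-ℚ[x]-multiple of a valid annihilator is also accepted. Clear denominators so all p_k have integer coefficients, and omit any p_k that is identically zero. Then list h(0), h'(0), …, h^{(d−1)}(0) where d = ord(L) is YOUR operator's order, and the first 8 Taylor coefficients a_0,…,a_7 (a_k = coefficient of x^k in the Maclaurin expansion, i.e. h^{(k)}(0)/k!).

f: a_k = 0, -12, 0, 32, 0, -128/5, 0, 1024/105, …
g: a_k = 0, -4, 0, 64/3, 0, -1024/5, 0, 16384/7, …
h₀=f+g: left-lcm gives L₀, ord ≤ 4.
L = (-5632·x + 114688·x^3 + 131072·x^5)·Dx + (-16 + 1792·x^2 + 36864·x^4 + 65536·x^6)·Dx^2 + (-352·x + 7168·x^3 + 8192·x^5)·Dx^3 + (-1 + 112·x^2 + 2304·x^4 + 4096·x^6)·Dx^4  (order 4).
h: a_k = 0, -16, 0, 160/3, 0, -1152/5, 0, 246784/105, …
ICs: h(0) = 0, h′(0) = -16, h′′(0) = 0, h′′′(0) = 320.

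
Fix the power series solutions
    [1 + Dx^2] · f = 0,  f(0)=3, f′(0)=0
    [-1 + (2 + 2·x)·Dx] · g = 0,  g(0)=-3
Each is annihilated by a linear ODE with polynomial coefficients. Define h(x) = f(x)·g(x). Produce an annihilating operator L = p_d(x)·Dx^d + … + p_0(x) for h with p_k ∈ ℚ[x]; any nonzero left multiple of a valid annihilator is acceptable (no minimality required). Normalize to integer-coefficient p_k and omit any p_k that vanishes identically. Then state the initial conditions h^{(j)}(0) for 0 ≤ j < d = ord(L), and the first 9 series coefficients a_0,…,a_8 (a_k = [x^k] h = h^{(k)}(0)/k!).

L = (7 + 8·x + 4·x^2) + (-4 - 4·x)·Dx + (4 + 8·x + 4·x^2)·Dx^2  (order 2).
h: a_k = -9, -9/2, 45/8, 27/16, -75/128, -39/256, 349/5120, -401/10240, 44047/1146880, …
ICs: h(0) = -9, h′(0) = -9/2.

f: a_k = 3, 0, -3/2, 0, 1/8, 0, -1/240, 0, 1/13440, …
g: a_k = -3, -3/2, 3/8, -3/16, 15/128, -21/256, 63/1024, -99/2048, 1287/32768, …
L₀ := L_f ⊗_s L_g (sym. prod.), ord ≤ 2.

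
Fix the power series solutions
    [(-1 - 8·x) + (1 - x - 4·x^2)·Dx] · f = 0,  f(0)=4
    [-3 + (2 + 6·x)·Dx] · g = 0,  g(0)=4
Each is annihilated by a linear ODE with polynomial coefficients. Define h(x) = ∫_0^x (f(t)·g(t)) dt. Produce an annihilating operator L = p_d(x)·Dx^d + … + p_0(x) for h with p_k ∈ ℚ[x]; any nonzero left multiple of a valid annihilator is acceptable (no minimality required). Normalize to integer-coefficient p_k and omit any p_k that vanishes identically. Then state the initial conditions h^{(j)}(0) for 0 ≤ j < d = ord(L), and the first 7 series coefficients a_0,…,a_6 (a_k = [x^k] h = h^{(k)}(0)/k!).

L = (5 + 19·x + 36·x^2)·Dx + (-2 - 4·x + 14·x^2 + 24·x^3)·Dx^2  (order 2).
h: a_k = 0, 16, 20, 86/3, 273/4, 4531/40, 28235/96, …
ICs: h(0) = 0, h′(0) = 16.

f: a_k = 4, 4, 20, 36, 116, 260, 724, …
g: a_k = 4, 6, -9/2, 27/4, -405/32, 1701/64, -15309/256, …
h₀=f·g: eliminate ⇒ L₀, order ≤ 1·1.
h=∫₀ˣh₀: take L = L₀·Dx.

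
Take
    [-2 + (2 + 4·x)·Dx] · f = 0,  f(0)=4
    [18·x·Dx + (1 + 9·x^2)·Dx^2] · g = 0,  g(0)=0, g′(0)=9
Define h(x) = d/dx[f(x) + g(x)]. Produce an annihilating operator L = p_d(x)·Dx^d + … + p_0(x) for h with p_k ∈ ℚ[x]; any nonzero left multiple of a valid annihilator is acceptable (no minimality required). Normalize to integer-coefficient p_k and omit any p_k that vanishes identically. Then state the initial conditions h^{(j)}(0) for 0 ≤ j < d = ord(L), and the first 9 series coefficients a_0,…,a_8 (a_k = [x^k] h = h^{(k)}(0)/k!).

f: a_k = 4, 4, -2, 2, -5/2, 7/2, -21/4, 33/4, -429/32, …
g: a_k = 0, 9, 0, -27, 0, 729/5, 0, -6561/7, 0, …
Sum ⇒ L₀ = lclm(L_f,L_g) in ℚ(x)⟨Dx⟩.
h₀' ⇒ L via d/dx closure of L₀.
L = (-18 - 90·x + 486·x^2 + 486·x^3) + (-21 - 72·x + 360·x^2 + 1944·x^3 + 1701·x^4)·Dx + (-1 + 16·x + 54·x^2 + 198·x^3 + 567·x^4 + 486·x^5)·Dx^2  (order 2).
h: a_k = 13, -4, -75, -10, 1493/2, -63/2, -26013/4, -429/4, 1896003/32, …
ICs: h(0) = 13, h′(0) = -4.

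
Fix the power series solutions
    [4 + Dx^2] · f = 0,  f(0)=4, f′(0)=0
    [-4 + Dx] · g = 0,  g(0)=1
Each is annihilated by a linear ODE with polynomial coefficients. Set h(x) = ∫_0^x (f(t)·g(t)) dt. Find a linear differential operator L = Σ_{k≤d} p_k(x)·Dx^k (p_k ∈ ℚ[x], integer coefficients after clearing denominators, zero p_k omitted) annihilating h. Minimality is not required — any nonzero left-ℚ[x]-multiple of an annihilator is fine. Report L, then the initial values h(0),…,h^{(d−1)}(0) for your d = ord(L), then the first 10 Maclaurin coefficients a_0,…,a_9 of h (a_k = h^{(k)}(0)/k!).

f: a_k = 4, 0, -8, 0, 8/3, 0, -16/45, 0, 8/315, 0, …
g: a_k = 1, 4, 8, 32/3, 32/3, 128/15, 256/45, 1024/315, 512/315, 2048/2835, …
L₀ := L_f ⊗_s L_g (sym. prod.), ord ≤ 2.
h=∫h₀ ⇒ L = L₀·Dx.
L = 20·Dx - 8·Dx^2 + Dx^3  (order 3).
h: a_k = 0, 4, 8, 8, 8/3, -56/15, -304/45, -208/35, -1112/315, -4216/2835, …
ICs: h(0) = 0, h′(0) = 4, h′′(0) = 16.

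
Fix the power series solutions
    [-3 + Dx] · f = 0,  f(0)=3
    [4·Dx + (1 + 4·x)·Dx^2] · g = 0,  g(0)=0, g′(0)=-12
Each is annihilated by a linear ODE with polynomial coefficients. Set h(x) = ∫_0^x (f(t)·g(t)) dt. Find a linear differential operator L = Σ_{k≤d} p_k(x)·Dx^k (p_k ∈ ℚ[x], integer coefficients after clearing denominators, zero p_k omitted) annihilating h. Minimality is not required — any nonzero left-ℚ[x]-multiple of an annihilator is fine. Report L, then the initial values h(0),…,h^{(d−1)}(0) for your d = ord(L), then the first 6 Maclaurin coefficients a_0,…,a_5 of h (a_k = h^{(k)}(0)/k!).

L = (-3 + 36·x)·Dx + (-2 - 24·x)·Dx^2 + (1 + 4·x)·Dx^3  (order 3).
h: a_k = 0, 0, -18, -12, -69/2, 162/5, …
ICs: h(0) = 0, h′(0) = 0, h′′(0) = -36.

f: a_k = 3, 9, 27/2, 27/2, 81/8, 243/40, …
g: a_k = 0, -12, 24, -64, 192, -3072/5, …
f·g: L₀ = L_f ⊗_s L_g, ord ≤ 1·2.
h=∫h₀ ⇒ L = L₀·Dx.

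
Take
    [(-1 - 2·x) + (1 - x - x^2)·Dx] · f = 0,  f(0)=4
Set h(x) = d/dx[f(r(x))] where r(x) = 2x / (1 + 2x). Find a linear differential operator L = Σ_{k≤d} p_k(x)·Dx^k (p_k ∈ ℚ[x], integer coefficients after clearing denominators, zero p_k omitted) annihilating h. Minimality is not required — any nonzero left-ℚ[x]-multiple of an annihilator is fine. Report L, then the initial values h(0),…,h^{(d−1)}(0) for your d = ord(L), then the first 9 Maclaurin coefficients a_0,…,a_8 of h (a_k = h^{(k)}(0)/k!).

L = (4 + 24·x + 96·x^2 + 96·x^3) + (-1 - 10·x - 24·x^2 + 8·x^3 + 48·x^4)·Dx  (order 1).
h: a_k = 8, 32, 0, 256, -640, 3072, -10752, 40960, -147456, …
ICs: h(0) = 8.

f: a_k = 4, 4, 8, 12, 20, 32, 52, 84, 136, …
Substitute x→r, Dx→(1/r')Dx; clear ⇒ L₀.
Derive L from L₀ (diff closure).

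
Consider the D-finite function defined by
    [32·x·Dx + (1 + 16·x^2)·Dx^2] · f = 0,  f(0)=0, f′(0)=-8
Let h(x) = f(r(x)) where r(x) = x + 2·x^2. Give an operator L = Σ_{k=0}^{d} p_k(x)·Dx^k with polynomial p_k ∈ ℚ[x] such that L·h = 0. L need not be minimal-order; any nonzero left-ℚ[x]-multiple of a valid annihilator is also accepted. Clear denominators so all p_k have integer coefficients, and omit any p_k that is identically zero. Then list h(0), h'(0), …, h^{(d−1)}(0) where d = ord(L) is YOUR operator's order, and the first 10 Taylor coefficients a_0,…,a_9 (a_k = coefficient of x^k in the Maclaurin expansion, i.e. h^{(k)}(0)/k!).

f: a_k = 0, -8, 0, 128/3, 0, -2048/5, 0, 32768/7, 0, -524288/9, …
f∘r: x↦r, Dx↦Dx/r' in L_f ⇒ L₀.
L = (-4 + 32·x + 256·x^2 + 768·x^3 + 768·x^4)·Dx + (1 + 4·x + 16·x^2 + 128·x^3 + 320·x^4 + 256·x^5)·Dx^2  (order 2).
h: a_k = 0, -8, -16, 128/3, 256, 512/5, -11264/3, -81920/7, 32768, 2719744/9, …
ICs: h(0) = 0, h′(0) = -8.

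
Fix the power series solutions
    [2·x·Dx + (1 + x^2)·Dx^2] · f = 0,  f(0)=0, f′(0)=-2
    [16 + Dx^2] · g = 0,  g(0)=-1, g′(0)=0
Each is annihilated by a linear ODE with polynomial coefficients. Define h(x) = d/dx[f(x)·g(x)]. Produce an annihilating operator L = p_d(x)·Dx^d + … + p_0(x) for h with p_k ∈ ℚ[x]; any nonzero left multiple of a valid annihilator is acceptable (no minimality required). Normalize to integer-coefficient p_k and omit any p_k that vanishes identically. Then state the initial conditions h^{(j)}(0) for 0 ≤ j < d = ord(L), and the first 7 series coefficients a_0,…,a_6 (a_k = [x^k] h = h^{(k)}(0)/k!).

L = (32960 + 157056·x^2 + 319424·x^4 + 359424·x^6 + 242688·x^8 + 94208·x^10 + 16384·x^12) + (6752·x + 28736·x^3 + 49120·x^5 + 43520·x^7 + 20480·x^9 + 4096·x^11)·Dx + (3420 + 17320·x^2 + 37356·x^4 + 44272·x^6 + 30848·x^8 + 12032·x^10 + 2048·x^12)·Dx^2 + (422·x + 1796·x^3 + 3070·x^5 + 2720·x^7 + 1280·x^9 + 256·x^11)·Dx^3 + (85 + 469·x^2 + 1087·x^4 + 1363·x^6 + 980·x^8 + 384·x^10 + 64·x^12)·Dx^4  (order 4).
h: a_k = 2, 0, -50, 0, 406/3, 0, -6922/45, …
ICs: h(0) = 2, h′(0) = 0, h′′(0) = -100, h′′′(0) = 0.

f: a_k = 0, -2, 0, 2/3, 0, -2/5, 0, …
g: a_k = -1, 0, 8, 0, -32/3, 0, 256/45, …
h₀=f·g: eliminate ⇒ L₀, order ≤ 2·2.
Differentiate: ansatz ord ≤ ord L₀ ⇒ L.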